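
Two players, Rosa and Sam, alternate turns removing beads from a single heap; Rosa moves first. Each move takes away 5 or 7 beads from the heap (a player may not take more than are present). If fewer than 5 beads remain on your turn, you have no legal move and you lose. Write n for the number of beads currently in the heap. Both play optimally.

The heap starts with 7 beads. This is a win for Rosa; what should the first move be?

Remove 5, leaving 2.

Work bottom-up. With no move the player to move loses. Otherwise the position is W if at least one move leads to an L position for the opponent, and L if every move leads to a W.
n=0: no move → L
n=1: no move → L
n=2: no move → L
n=3: no move → L
n=4: no move → L
n=5: W (go to 0, an L position)
n=6: W (go to 1, an L position)
n=7: W (go to 2, an L position)
From 7, the L positions reachable in one move are: 2, 0. Any move reaching one of these is winning.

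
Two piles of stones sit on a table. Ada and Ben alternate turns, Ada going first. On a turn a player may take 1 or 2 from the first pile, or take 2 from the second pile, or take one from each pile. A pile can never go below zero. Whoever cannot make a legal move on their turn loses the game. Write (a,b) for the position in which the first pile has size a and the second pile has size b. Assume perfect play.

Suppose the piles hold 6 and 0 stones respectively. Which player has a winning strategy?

Ben wins.

Build the W/L table. Terminal = L. A non-terminal position is W if it has a move to some L; otherwise it is L.
No move ever increases a pile, so every position that can arise here has a ≤ 6 and b ≤ 0; it is enough to label the cells with 0 ≤ a ≤ 6 and 0 ≤ b ≤ 0.
Every move lowers a or b (never raises either), so fill the grid row by row in increasing a, and left to right within a row: each cell's successors are then already labelled.
      b=0
a=0:    L
a=1:    W
a=2:    W
a=3:    L
a=4:    W
a=5:    W
a=6:    L
Cells with no legal move (terminal, hence L): (0,0).
The remaining L cells, each justified by listing all of its moves:
(3,0): only reaches (2,0)(W), (1,0)(W), all W → L
(6,0): only reaches (5,0)(W), (4,0)(W), all W → L
Every other cell has at least one move into one of the L cells above, so it is W.
The starting position (6,0) is L: whatever Ada does, the opponent receives a W position.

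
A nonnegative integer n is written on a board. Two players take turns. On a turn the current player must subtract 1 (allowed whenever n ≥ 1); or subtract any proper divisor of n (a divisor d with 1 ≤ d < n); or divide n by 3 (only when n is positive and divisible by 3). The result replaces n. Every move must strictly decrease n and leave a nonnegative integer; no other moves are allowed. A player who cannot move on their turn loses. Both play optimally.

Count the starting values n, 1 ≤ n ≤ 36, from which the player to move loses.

Positions with no move are L. A position that does have a move is losing for the player to move precisely when every available move leads to a winning position for the opponent. Fill in the labels:
n=0: no move → L
n=1: W (go to 0, an L position)
n=2: L (sole option 1(W) is W)
n=3: W (go to 2, an L position)
n=4: W (go to 2, an L position)
n=5: L (sole option 4(W) is W)
n=6: W (go to 2, an L position)
n=7: L (sole option 6(W) is W)
n=8: W (go to 7, an L position)
n=9: L (options 3(W), 6(W), 8(W) are all W)
n=10: W (go to 5, an L position)
n=11: L (sole option 10(W) is W)
n=12: W (go to 9, an L position)
n=13: L (sole option 12(W) is W)
n=14: W (go to 7, an L position)
n=15: W (go to 5, an L position)
n=16: L (options 8(W), 12(W), 14(W), 15(W) are all W)
n=17: W (go to 16, an L position)
n=18: W (go to 9, an L position)
n=19: L (sole option 18(W) is W)
n=20: W (go to 16, an L position)
n=21: W (go to 7, an L position)
n=22: W (go to 11, an L position)
n=23: L (sole option 22(W) is W)
n=24: W (go to 16, an L position)
n=25: L (options 20(W), 24(W) are all W)
n=26: W (go to 13, an L position)
n=27: W (go to 9, an L position)
n=28: L (options 14(W), 21(W), 24(W), 26(W), 27(W) are all W)
n=29: W (go to 28, an L position)
n=30: W (go to 25, an L position)
n=31: L (sole option 30(W) is W)
n=32: W (go to 16, an L position)
n=33: W (go to 11, an L position)
n=34: L (options 17(W), 32(W), 33(W) are all W)
n=35: W (go to 28, an L position)
n=36: W (go to 34, an L position)
L entries with 1 ≤ n ≤ 36 (n=0 is outside the asked range and is not counted): n = 2, 5, 7, 9, 11, 13, 16, 19, 23, 25, 28, 31, 34; that makes 13.

13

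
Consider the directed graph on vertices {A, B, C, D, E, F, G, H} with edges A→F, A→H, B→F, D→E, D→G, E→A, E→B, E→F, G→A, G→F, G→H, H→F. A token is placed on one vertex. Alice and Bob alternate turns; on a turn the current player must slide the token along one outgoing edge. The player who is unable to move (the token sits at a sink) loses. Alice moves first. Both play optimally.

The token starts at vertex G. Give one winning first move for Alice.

Move to F.

Build the W/L table. Terminal = L. A non-terminal position is W if it has a move to some L; otherwise it is L.
Every edge goes from a vertex to one that appears earlier in the order C, F, H, A, G, B, E, D, so processing vertices in that order labels each vertex after all of its successors.
C: no outgoing edge → L
F: no outgoing edge → L
H: can move to F, which is L ⇒ W
A: can move to F, which is L ⇒ W
G: can move to F, which is L ⇒ W
B: can move to F, which is L ⇒ W
E: can move to F, which is L ⇒ W
D: moves to E(W), G(W); every one is W ⇒ L
From G, the L positions reachable in one move are: F.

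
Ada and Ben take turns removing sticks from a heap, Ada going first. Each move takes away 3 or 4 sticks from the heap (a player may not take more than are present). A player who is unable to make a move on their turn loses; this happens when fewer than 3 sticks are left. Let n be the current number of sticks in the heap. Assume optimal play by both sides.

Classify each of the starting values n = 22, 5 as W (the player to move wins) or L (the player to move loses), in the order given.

22: L, 5: W

Label each position W (a win for the player to move) or L (a loss). A position with no legal move is L; any other position is W exactly when some move reaches an L, and L when every move reaches a W.
n=0: no move → L
n=1: no move → L
n=2: no move → L
n=3: →0(L), so W
n=4: →1(L), so W
n=5: →2(L), so W
n=6: →2(L), so W
n=7: →4(W), 3(W) — all W, so L
n=8: →5(W), 4(W) — all W, so L
n=9: →6(W), 5(W) — all W, so L
n=10: →7(L), so W
n=11: →8(L), so W
n=12: →9(L), so W
n=13: →9(L), so W
n=14: →11(W), 10(W) — all W, so L
n=15: →12(W), 11(W) — all W, so L
n=16: →13(W), 12(W) — all W, so L
n=17: →14(L), so W
n=18: →15(L), so W
n=19: →16(L), so W
n=20: →16(L), so W
n=21: →18(W), 17(W) — all W, so L
n=22: →19(W), 18(W) — all W, so L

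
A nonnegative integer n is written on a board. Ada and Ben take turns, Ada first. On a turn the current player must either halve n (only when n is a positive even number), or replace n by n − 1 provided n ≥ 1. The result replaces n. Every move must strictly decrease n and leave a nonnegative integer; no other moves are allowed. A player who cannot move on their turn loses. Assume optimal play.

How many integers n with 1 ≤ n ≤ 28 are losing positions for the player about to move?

Use the standard recursion: the mover loses at a terminal position; elsewhere, the mover wins exactly when some move hands the opponent an L position.
n=0: no move → L
n=1: reaches L-position 0 → W
n=2: only reaches 1(W), which is W → L
n=3: reaches L-position 2 → W
n=4: reaches L-position 2 → W
n=5: only reaches 4(W), which is W → L
n=6: reaches L-position 5 → W
n=7: only reaches 6(W), which is W → L
n=8: reaches L-position 7 → W
n=9: only reaches 8(W), which is W → L
n=10: reaches L-position 5 → W
n=11: only reaches 10(W), which is W → L
n=12: reaches L-position 11 → W
n=13: only reaches 12(W), which is W → L
n=14: reaches L-position 7 → W
n=15: only reaches 14(W), which is W → L
n=16: reaches L-position 15 → W
n=17: only reaches 16(W), which is W → L
n=18: reaches L-position 9 → W
n=19: only reaches 18(W), which is W → L
n=20: reaches L-position 19 → W
n=21: only reaches 20(W), which is W → L
n=22: reaches L-position 11 → W
n=23: only reaches 22(W), which is W → L
n=24: reaches L-position 23 → W
n=25: only reaches 24(W), which is W → L
n=26: reaches L-position 13 → W
n=27: only reaches 26(W), which is W → L
n=28: reaches L-position 27 → W
L entries with 1 ≤ n ≤ 28 (n=0 is outside the asked range and is not counted): n = 2, 5, 7, 9, 11, 13, 15, 17, 19, 21, 23, 25, 27; that makes 13.

13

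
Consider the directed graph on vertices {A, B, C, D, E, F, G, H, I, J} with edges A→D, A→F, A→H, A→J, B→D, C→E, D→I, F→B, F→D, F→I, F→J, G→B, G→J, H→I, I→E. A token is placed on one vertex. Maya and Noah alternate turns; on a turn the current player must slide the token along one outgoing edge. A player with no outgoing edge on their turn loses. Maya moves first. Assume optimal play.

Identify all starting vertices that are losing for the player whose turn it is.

D, E, H, J

Use the standard recursion: the mover loses at a terminal position; elsewhere, the mover wins exactly when some move hands the opponent an L position.
Every edge goes from a vertex to one that appears earlier in the order J, E, I, D, B, F, H, A, G, C, so processing vertices in that order labels each vertex after all of its successors.
J: no outgoing edge → L
E: no outgoing edge → L
I: reaches L-position E → W
D: only reaches I(W), which is W → L
B: reaches L-position D → W
F: reaches L-position D → W
H: only reaches I(W), which is W → L
A: reaches L-position H → W
G: reaches L-position J → W
C: reaches L-position E → W
Reading off the rows marked L gives the requested list; there are 4 such vertices.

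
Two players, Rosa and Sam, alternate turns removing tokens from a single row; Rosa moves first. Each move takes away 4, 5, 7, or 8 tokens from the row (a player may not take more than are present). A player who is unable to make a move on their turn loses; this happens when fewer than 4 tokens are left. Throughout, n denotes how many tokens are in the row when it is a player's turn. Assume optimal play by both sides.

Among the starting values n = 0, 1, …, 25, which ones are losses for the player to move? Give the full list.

0, 1, 2, 3, 12, 13, 14, 15, 24, 25

Positions with no move are L. A position that does have a move is losing for the player to move precisely when every available move leads to a winning position for the opponent. Fill in the labels:
n=0: no move → L
n=1: no move → L
n=2: no move → L
n=3: no move → L
n=4: W (go to 0, an L position)
n=5: W (go to 1, an L position)
n=6: W (go to 2, an L position)
n=7: W (go to 3, an L position)
n=8: W (go to 3, an L position)
n=9: W (go to 2, an L position)
n=10: W (go to 3, an L position)
n=11: W (go to 3, an L position)
n=12: L (options 8(W), 7(W), 5(W), 4(W) are all W)
n=13: L (options 9(W), 8(W), 6(W), 5(W) are all W)
n=14: L (options 10(W), 9(W), 7(W), 6(W) are all W)
n=15: L (options 11(W), 10(W), 8(W), 7(W) are all W)
n=16: W (go to 12, an L position)
n=17: W (go to 13, an L position)
n=18: W (go to 14, an L position)
n=19: W (go to 15, an L position)
n=20: W (go to 15, an L position)
n=21: W (go to 14, an L position)
n=22: W (go to 15, an L position)
n=23: W (go to 15, an L position)
n=24: L (options 20(W), 19(W), 17(W), 16(W) are all W)
n=25: L (options 21(W), 20(W), 18(W), 17(W) are all W)
The losing starting values of n are exactly the entries labelled L in this table (10 of them).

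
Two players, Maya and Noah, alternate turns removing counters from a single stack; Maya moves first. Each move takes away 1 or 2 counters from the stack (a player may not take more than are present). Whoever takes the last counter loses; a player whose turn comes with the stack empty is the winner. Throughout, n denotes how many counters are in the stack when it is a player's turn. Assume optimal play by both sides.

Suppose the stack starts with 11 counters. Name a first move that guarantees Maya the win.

Remove 1, leaving 10.

Positions with no move are W. A position that does have a move is losing for the player to move precisely when every available move leads to a winning position for the opponent. Fill in the labels:
n=0: no move; the opponent has just taken the last counter and therefore loses → W
n=1: the only move is to 0(W), a W ⇒ L
n=2: can move to 1, which is L ⇒ W
n=3: can move to 1, which is L ⇒ W
n=4: moves to 3(W), 2(W); every one is W ⇒ L
n=5: can move to 4, which is L ⇒ W
n=6: can move to 4, which is L ⇒ W
n=7: moves to 6(W), 5(W); every one is W ⇒ L
n=8: can move to 7, which is L ⇒ W
n=9: can move to 7, which is L ⇒ W
n=10: moves to 9(W), 8(W); every one is W ⇒ L
n=11: can move to 10, which is L ⇒ W
From 11, the L positions reachable in one move are: 10.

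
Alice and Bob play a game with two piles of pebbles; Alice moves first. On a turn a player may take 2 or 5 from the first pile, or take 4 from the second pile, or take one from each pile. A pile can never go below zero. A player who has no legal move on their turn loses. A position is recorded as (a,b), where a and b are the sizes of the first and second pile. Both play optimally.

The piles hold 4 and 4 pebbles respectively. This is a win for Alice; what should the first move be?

Move to (2,4).

Use the standard recursion: the mover loses at a terminal position; elsewhere, the mover wins exactly when some move hands the opponent an L position.
No move ever increases a pile, so every position that can arise here has a ≤ 4 and b ≤ 4; it is enough to label the cells with 0 ≤ a ≤ 4 and 0 ≤ b ≤ 4.
Every move lowers a or b (never raises either), so fill the grid row by row in increasing a, and left to right within a row: each cell's successors are then already labelled.
      b=0  b=1  b=2  b=3  b=4
a=0:    L    L    L    L    W
a=1:    L    W    W    W    W
a=2:    W    W    W    W    L
a=3:    W    L    L    L    L
a=4:    L    L    W    W    W
Cells with no legal move (terminal, hence L): (0,0), (0,1), (0,2), (0,3), (1,0).
The remaining L cells, each justified by listing all of its moves:
(2,4): moves to (0,4)(W), (2,0)(W), (1,3)(W); every one is W ⇒ L
(3,1): moves to (1,1)(W), (2,0)(W); every one is W ⇒ L
(3,2): moves to (1,2)(W), (2,1)(W); every one is W ⇒ L
(3,3): moves to (1,3)(W), (2,2)(W); every one is W ⇒ L
(3,4): moves to (1,4)(W), (3,0)(W), (2,3)(W); every one is W ⇒ L
(4,0): the only move is to (2,0)(W), a W ⇒ L
(4,1): moves to (2,1)(W), (3,0)(W); every one is W ⇒ L
Every other cell has at least one move into one of the L cells above, so it is W.
From (4,4), the L positions reachable in one move are: (2,4), (4,0), (3,3). Any move reaching one of these is winning.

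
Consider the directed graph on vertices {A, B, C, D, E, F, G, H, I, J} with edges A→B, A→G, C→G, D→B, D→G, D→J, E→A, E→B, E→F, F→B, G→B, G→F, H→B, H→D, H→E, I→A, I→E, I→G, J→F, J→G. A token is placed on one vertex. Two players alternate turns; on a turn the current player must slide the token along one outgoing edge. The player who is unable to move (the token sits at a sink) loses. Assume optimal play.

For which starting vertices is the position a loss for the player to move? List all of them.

Use the standard recursion: the mover loses at a terminal position; elsewhere, the mover wins exactly when some move hands the opponent an L position.
Every edge goes from a vertex to one that appears earlier in the order B, F, G, J, D, A, E, H, I, C, so processing vertices in that order labels each vertex after all of its successors.
B: no outgoing edge → L
F: reaches L-position B → W
G: reaches L-position B → W
J: only reaches G(W), F(W), all W → L
D: reaches L-position J → W
A: reaches L-position B → W
E: reaches L-position B → W
H: reaches L-position B → W
I: only reaches E(W), A(W), G(W), all W → L
C: only reaches G(W), which is W → L
Reading off the rows marked L gives the requested list; there are 4 such vertices.

B, C, I, J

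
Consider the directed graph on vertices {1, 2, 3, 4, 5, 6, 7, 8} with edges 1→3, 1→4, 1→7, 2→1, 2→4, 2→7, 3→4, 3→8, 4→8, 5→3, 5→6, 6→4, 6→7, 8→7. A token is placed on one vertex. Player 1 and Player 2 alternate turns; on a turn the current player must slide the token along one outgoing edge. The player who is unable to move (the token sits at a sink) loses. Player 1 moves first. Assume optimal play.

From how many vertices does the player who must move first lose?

Compute win/loss labels from the base case upward. A position with no move is L. Any other position is W if it can reach an L in one move, else L.
Every edge goes from a vertex to one that appears earlier in the order 7, 8, 4, 3, 6, 1, 2, 5, so processing vertices in that order labels each vertex after all of its successors.
7: no outgoing edge → L
8: →7(L), so W
4: →8(W) only, which is W, so L
3: →4(L), so W
6: →4(L), so W
1: →4(L), so W
2: →4(L), so W
5: →6(W), 3(W) — all W, so L
The L vertices are 4, 5, 7; that is 3 in all.

3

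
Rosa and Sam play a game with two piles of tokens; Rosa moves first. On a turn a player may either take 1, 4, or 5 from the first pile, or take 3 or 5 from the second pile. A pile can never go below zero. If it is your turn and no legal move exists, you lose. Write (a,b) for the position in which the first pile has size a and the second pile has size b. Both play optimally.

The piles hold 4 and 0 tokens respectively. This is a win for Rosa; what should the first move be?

Move to (0,0).

Work bottom-up. With no move the player to move loses. Otherwise the position is W if at least one move leads to an L position for the opponent, and L if every move leads to a W.
No move ever increases a pile, so every position that can arise here has a ≤ 4 and b ≤ 0; it is enough to label the cells with 0 ≤ a ≤ 4 and 0 ≤ b ≤ 0.
Every move lowers a or b (never raises either), so fill the grid row by row in increasing a, and left to right within a row: each cell's successors are then already labelled.
      b=0
a=0:    L
a=1:    W
a=2:    L
a=3:    W
a=4:    W
Cells with no legal move (terminal, hence L): (0,0).
The remaining L cells, each justified by listing all of its moves:
(2,0): only reaches (1,0)(W), which is W → L
Every other cell has at least one move into one of the L cells above, so it is W.
From (4,0), the L positions reachable in one move are: (0,0).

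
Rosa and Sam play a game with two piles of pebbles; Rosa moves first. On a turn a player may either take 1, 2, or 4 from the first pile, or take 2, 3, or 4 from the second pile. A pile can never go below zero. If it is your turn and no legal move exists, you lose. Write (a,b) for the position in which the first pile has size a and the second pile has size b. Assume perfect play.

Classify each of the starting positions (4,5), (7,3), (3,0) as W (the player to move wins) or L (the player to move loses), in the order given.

Compute win/loss labels from the base case upward. A position with no move is L. Any other position is W if it can reach an L in one move, else L.
No move ever increases a pile, so every position that can arise here has a ≤ 7 and b ≤ 5; it is enough to label the cells with 0 ≤ a ≤ 7 and 0 ≤ b ≤ 5.
Every move lowers a or b (never raises either), so fill the grid row by row in increasing a, and left to right within a row: each cell's successors are then already labelled.
      b=0  b=1  b=2  b=3  b=4  b=5
a=0:    L    L    W    W    W    W
a=1:    W    W    L    L    W    W
a=2:    W    W    W    W    L    L
a=3:    L    L    W    W    W    W
a=4:    W    W    L    L    W    W
a=5:    W    W    W    W    L    L
a=6:    L    L    W    W    W    W
a=7:    W    W    L    L    W    W
Cells with no legal move (terminal, hence L): (0,0), (0,1).
The remaining L cells, each justified by listing all of its moves:
(1,2): moves to (0,2)(W), (1,0)(W); every one is W ⇒ L
(1,3): moves to (0,3)(W), (1,1)(W), (1,0)(W); every one is W ⇒ L
(2,4): moves to (1,4)(W), (0,4)(W), (2,2)(W), (2,1)(W), (2,0)(W); every one is W ⇒ L
(2,5): moves to (1,5)(W), (0,5)(W), (2,3)(W), (2,2)(W), (2,1)(W); every one is W ⇒ L
(3,0): moves to (2,0)(W), (1,0)(W); every one is W ⇒ L
(3,1): moves to (2,1)(W), (1,1)(W); every one is W ⇒ L
(4,2): moves to (3,2)(W), (2,2)(W), (0,2)(W), (4,0)(W); every one is W ⇒ L
(4,3): moves to (3,3)(W), (2,3)(W), (0,3)(W), (4,1)(W), (4,0)(W); every one is W ⇒ L
(5,4): moves to (4,4)(W), (3,4)(W), (1,4)(W), (5,2)(W), (5,1)(W), (5,0)(W); every one is W ⇒ L
(5,5): moves to (4,5)(W), (3,5)(W), (1,5)(W), (5,3)(W), (5,2)(W), (5,1)(W); every one is W ⇒ L
(6,0): moves to (5,0)(W), (4,0)(W), (2,0)(W); every one is W ⇒ L
(6,1): moves to (5,1)(W), (4,1)(W), (2,1)(W); every one is W ⇒ L
(7,2): moves to (6,2)(W), (5,2)(W), (3,2)(W), (7,0)(W); every one is W ⇒ L
(7,3): moves to (6,3)(W), (5,3)(W), (3,3)(W), (7,1)(W), (7,0)(W); every one is W ⇒ L
Every other cell has at least one move into one of the L cells above, so it is W.
(4,5): the move to (2,5) reaches an L cell, so W
(7,3): one of the L cells justified above, so L
(3,0): one of the L cells justified above, so L

(4,5): W, (7,3): L, (3,0): L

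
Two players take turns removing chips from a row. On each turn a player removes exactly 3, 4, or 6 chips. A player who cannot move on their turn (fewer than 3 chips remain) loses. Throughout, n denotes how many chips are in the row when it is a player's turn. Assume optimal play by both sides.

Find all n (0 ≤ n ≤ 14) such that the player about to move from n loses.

Classify positions by backward induction: terminal positions (no move available) are L. From any other position, the mover wins iff some move reaches an L.
n=0: no move → L
n=1: no move → L
n=2: no move → L
n=3: →0(L), so W
n=4: →1(L), so W
n=5: →2(L), so W
n=6: →2(L), so W
n=7: →1(L), so W
n=8: →2(L), so W
n=9: →6(W), 5(W), 3(W) — all W, so L
n=10: →7(W), 6(W), 4(W) — all W, so L
n=11: →8(W), 7(W), 5(W) — all W, so L
n=12: →9(L), so W
n=13: →10(L), so W
n=14: →11(L), so W
The losing starting values of n are exactly the entries labelled L in this table (6 of them).

0, 1, 2, 9, 10, 11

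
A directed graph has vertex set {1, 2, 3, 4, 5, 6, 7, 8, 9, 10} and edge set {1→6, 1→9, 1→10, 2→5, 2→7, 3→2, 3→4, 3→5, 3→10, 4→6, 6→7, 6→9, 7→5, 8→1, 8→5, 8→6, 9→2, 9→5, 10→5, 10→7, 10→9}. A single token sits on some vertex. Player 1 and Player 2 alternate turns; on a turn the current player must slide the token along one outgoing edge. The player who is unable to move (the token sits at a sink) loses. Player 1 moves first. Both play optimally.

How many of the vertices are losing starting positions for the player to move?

2

Positions with no move are L. A position that does have a move is losing for the player to move precisely when every available move leads to a winning position for the opponent. Fill in the labels:
Every edge goes from a vertex to one that appears earlier in the order 5, 7, 2, 9, 6, 10, 4, 3, 1, 8, so processing vertices in that order labels each vertex after all of its successors.
5: no outgoing edge → L
7: reaches L-position 5 → W
2: reaches L-position 5 → W
9: reaches L-position 5 → W
6: only reaches 9(W), 7(W), all W → L
10: reaches L-position 5 → W
4: reaches L-position 6 → W
3: reaches L-position 5 → W
1: reaches L-position 6 → W
8: reaches L-position 6 → W
The L vertices are 5, 6; that is 2 in all.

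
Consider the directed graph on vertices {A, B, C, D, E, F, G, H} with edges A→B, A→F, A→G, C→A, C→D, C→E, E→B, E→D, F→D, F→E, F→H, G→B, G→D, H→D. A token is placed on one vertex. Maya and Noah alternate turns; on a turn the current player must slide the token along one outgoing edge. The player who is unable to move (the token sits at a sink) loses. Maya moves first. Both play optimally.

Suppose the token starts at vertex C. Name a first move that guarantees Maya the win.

Move to D.

Positions with no move are L. A position that does have a move is losing for the player to move precisely when every available move leads to a winning position for the opponent. Fill in the labels:
Every edge goes from a vertex to one that appears earlier in the order B, D, H, E, F, G, A, C, so processing vertices in that order labels each vertex after all of its successors.
B: no outgoing edge → L
D: no outgoing edge → L
H: →D(L), so W
E: →D(L), so W
F: →D(L), so W
G: →D(L), so W
A: →B(L), so W
C: →D(L), so W
From C, the L positions reachable in one move are: D.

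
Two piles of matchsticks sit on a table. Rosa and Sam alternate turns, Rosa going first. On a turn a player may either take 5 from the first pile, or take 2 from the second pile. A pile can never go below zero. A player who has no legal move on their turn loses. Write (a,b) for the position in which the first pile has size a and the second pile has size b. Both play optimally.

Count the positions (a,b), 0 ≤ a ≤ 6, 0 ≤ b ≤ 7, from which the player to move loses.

28

Classify positions by backward induction: terminal positions (no move available) are L. From any other position, the mover wins iff some move reaches an L.
Every move lowers a or b (never raises either), so fill the grid row by row in increasing a, and left to right within a row: each cell's successors are then already labelled.
      b=0  b=1  b=2  b=3  b=4  b=5  b=6  b=7
a=0:    L    L    W    W    L    L    W    W
a=1:    L    L    W    W    L    L    W    W
a=2:    L    L    W    W    L    L    W    W
a=3:    L    L    W    W    L    L    W    W
a=4:    L    L    W    W    L    L    W    W
a=5:    W    W    L    L    W    W    L    L
a=6:    W    W    L    L    W    W    L    L
Cells with no legal move (terminal, hence L): (0,0), (0,1), (1,0), (1,1), (2,0), (2,1), (3,0), (3,1), (4,0), (4,1).
The remaining L cells, each justified by listing all of its moves:
(0,4): only reaches (0,2)(W), which is W → L
(0,5): only reaches (0,3)(W), which is W → L
(1,4): only reaches (1,2)(W), which is W → L
(1,5): only reaches (1,3)(W), which is W → L
(2,4): only reaches (2,2)(W), which is W → L
(2,5): only reaches (2,3)(W), which is W → L
(3,4): only reaches (3,2)(W), which is W → L
(3,5): only reaches (3,3)(W), which is W → L
(4,4): only reaches (4,2)(W), which is W → L
(4,5): only reaches (4,3)(W), which is W → L
(5,2): only reaches (0,2)(W), (5,0)(W), all W → L
(5,3): only reaches (0,3)(W), (5,1)(W), all W → L
(5,6): only reaches (0,6)(W), (5,4)(W), all W → L
(5,7): only reaches (0,7)(W), (5,5)(W), all W → L
(6,2): only reaches (1,2)(W), (6,0)(W), all W → L
(6,3): only reaches (1,3)(W), (6,1)(W), all W → L
(6,6): only reaches (1,6)(W), (6,4)(W), all W → L
(6,7): only reaches (1,7)(W), (6,5)(W), all W → L
Every other cell has at least one move into one of the L cells above, so it is W.
L cells per row: a=0: 4, a=1: 4, a=2: 4, a=3: 4, a=4: 4, a=5: 4, a=6: 4; total 28.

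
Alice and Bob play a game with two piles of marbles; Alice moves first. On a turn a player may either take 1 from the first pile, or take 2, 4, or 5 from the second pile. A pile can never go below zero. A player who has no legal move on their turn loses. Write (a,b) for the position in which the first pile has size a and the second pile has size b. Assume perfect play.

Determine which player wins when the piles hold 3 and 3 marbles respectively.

Positions with no move are L. A position that does have a move is losing for the player to move precisely when every available move leads to a winning position for the opponent. Fill in the labels:
No move ever increases a pile, so every position that can arise here has a ≤ 3 and b ≤ 3; it is enough to label the cells with 0 ≤ a ≤ 3 and 0 ≤ b ≤ 3.
Every move lowers a or b (never raises either), so fill the grid row by row in increasing a, and left to right within a row: each cell's successors are then already labelled.
      b=0  b=1  b=2  b=3
a=0:    L    L    W    W
a=1:    W    W    L    L
a=2:    L    L    W    W
a=3:    W    W    L    L
Cells with no legal move (terminal, hence L): (0,0), (0,1).
The remaining L cells, each justified by listing all of its moves:
(1,2): only reaches (0,2)(W), (1,0)(W), all W → L
(1,3): only reaches (0,3)(W), (1,1)(W), all W → L
(2,0): only reaches (1,0)(W), which is W → L
(2,1): only reaches (1,1)(W), which is W → L
(3,2): only reaches (2,2)(W), (3,0)(W), all W → L
(3,3): only reaches (2,3)(W), (3,1)(W), all W → L
Every other cell has at least one move into one of the L cells above, so it is W.
The starting position (3,3) is L: whatever Alice does, the opponent receives a W position.

Bob wins.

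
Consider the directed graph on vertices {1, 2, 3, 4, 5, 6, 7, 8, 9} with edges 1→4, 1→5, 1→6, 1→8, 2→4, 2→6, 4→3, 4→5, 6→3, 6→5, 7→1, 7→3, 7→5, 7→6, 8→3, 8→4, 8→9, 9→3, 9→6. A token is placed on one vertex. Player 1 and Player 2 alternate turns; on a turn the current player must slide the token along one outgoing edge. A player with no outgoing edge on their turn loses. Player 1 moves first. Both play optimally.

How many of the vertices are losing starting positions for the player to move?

Work bottom-up. With no move the player to move loses. Otherwise the position is W if at least one move leads to an L position for the opponent, and L if every move leads to a W.
Every edge goes from a vertex to one that appears earlier in the order 3, 5, 6, 4, 9, 8, 1, 7, 2, so processing vertices in that order labels each vertex after all of its successors.
3: no outgoing edge → L
5: no outgoing edge → L
6: reaches L-position 5 → W
4: reaches L-position 5 → W
9: reaches L-position 3 → W
8: reaches L-position 3 → W
1: reaches L-position 5 → W
7: reaches L-position 5 → W
2: only reaches 4(W), 6(W), all W → L
The L vertices are 2, 3, 5; that is 3 in all.

3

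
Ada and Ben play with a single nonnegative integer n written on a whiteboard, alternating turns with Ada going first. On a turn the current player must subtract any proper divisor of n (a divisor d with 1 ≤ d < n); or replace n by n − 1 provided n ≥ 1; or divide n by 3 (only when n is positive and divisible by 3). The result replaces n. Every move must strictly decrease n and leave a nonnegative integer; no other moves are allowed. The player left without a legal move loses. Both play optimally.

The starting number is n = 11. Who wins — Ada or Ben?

Classify positions by backward induction: terminal positions (no move available) are L. From any other position, the mover wins iff some move reaches an L.
n=0: no move → L
n=1: →0(L), so W
n=2: →1(W) only, which is W, so L
n=3: →2(L), so W
n=4: →2(L), so W
n=5: →4(W) only, which is W, so L
n=6: →2(L), so W
n=7: →6(W) only, which is W, so L
n=8: →7(L), so W
n=9: →3(W), 6(W), 8(W) — all W, so L
n=10: →5(L), so W
n=11: →10(W) only, which is W, so L
Every move from 11 reaches a W position, so the mover loses.

Ben wins.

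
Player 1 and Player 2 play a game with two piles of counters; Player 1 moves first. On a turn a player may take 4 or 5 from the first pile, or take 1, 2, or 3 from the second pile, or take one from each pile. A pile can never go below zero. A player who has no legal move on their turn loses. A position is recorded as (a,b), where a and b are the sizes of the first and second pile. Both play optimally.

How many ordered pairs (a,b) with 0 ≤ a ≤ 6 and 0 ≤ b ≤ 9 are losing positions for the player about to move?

20

Positions with no move are L. A position that does have a move is losing for the player to move precisely when every available move leads to a winning position for the opponent. Fill in the labels:
Every move lowers a or b (never raises either), so fill the grid row by row in increasing a, and left to right within a row: each cell's successors are then already labelled.
      b=0  b=1  b=2  b=3  b=4  b=5  b=6  b=7  b=8  b=9
a=0:    L    W    W    W    L    W    W    W    L    W
a=1:    L    W    W    W    L    W    W    W    L    W
a=2:    L    W    W    W    L    W    W    W    L    W
a=3:    L    W    W    W    L    W    W    W    L    W
a=4:    W    W    L    W    W    W    L    W    W    W
a=5:    W    L    W    W    W    L    W    W    W    L
a=6:    W    L    W    W    W    L    W    W    W    L
Cells with no legal move (terminal, hence L): (0,0), (1,0), (2,0), (3,0).
The remaining L cells, each justified by listing all of its moves:
(0,4): →(0,3)(W), (0,2)(W), (0,1)(W) — all W, so L
(0,8): →(0,7)(W), (0,6)(W), (0,5)(W) — all W, so L
(1,4): →(1,3)(W), (1,2)(W), (1,1)(W), (0,3)(W) — all W, so L
(1,8): →(1,7)(W), (1,6)(W), (1,5)(W), (0,7)(W) — all W, so L
(2,4): →(2,3)(W), (2,2)(W), (2,1)(W), (1,3)(W) — all W, so L
(2,8): →(2,7)(W), (2,6)(W), (2,5)(W), (1,7)(W) — all W, so L
(3,4): →(3,3)(W), (3,2)(W), (3,1)(W), (2,3)(W) — all W, so L
(3,8): →(3,7)(W), (3,6)(W), (3,5)(W), (2,7)(W) — all W, so L
(4,2): →(0,2)(W), (4,1)(W), (4,0)(W), (3,1)(W) — all W, so L
(4,6): →(0,6)(W), (4,5)(W), (4,4)(W), (4,3)(W), (3,5)(W) — all W, so L
(5,1): →(1,1)(W), (0,1)(W), (5,0)(W), (4,0)(W) — all W, so L
(5,5): →(1,5)(W), (0,5)(W), (5,4)(W), (5,3)(W), (5,2)(W), (4,4)(W) — all W, so L
(5,9): →(1,9)(W), (0,9)(W), (5,8)(W), (5,7)(W), (5,6)(W), (4,8)(W) — all W, so L
(6,1): →(2,1)(W), (1,1)(W), (6,0)(W), (5,0)(W) — all W, so L
(6,5): →(2,5)(W), (1,5)(W), (6,4)(W), (6,3)(W), (6,2)(W), (5,4)(W) — all W, so L
(6,9): →(2,9)(W), (1,9)(W), (6,8)(W), (6,7)(W), (6,6)(W), (5,8)(W) — all W, so L
Every other cell has at least one move into one of the L cells above, so it is W.
L cells per row: a=0: 3, a=1: 3, a=2: 3, a=3: 3, a=4: 2, a=5: 3, a=6: 3; total 20.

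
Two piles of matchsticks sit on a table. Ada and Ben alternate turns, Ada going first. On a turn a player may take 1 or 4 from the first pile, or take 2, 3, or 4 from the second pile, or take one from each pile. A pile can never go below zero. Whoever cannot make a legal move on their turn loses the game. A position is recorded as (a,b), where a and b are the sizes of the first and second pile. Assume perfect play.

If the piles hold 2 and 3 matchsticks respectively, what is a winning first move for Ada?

Compute win/loss labels from the base case upward. A position with no move is L. Any other position is W if it can reach an L in one move, else L.
No move ever increases a pile, so every position that can arise here has a ≤ 2 and b ≤ 3; it is enough to label the cells with 0 ≤ a ≤ 2 and 0 ≤ b ≤ 3.
Every move lowers a or b (never raises either), so fill the grid row by row in increasing a, and left to right within a row: each cell's successors are then already labelled.
      b=0  b=1  b=2  b=3
a=0:    L    L    W    W
a=1:    W    W    W    L
a=2:    L    L    W    W
Cells with no legal move (terminal, hence L): (0,0), (0,1).
The remaining L cells, each justified by listing all of its moves:
(1,3): L (options (0,3)(W), (1,1)(W), (1,0)(W), (0,2)(W) are all W)
(2,0): L (sole option (1,0)(W) is W)
(2,1): L (options (1,1)(W), (1,0)(W) are all W)
Every other cell has at least one move into one of the L cells above, so it is W.
From (2,3), the L positions reachable in one move are: (1,3), (2,1), (2,0). Any move reaching one of these is winning.

Move to (1,3).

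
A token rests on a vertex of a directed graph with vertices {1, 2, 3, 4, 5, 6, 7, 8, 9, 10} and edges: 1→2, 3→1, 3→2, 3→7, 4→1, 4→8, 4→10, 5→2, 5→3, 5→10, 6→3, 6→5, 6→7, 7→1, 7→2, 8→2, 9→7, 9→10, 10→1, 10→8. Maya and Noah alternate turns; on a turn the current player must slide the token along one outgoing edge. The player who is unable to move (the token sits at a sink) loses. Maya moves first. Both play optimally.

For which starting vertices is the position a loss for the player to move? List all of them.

Work bottom-up. With no move the player to move loses. Otherwise the position is W if at least one move leads to an L position for the opponent, and L if every move leads to a W.
Every edge goes from a vertex to one that appears earlier in the order 2, 1, 7, 3, 8, 10, 5, 9, 4, 6, so processing vertices in that order labels each vertex after all of its successors.
2: no outgoing edge → L
1: →2(L), so W
7: →2(L), so W
3: →2(L), so W
8: →2(L), so W
10: →8(W), 1(W) — all W, so L
5: →10(L), so W
9: →10(L), so W
4: →10(L), so W
6: →5(W), 3(W), 7(W) — all W, so L
Reading off the rows marked L gives the requested list; there are 3 such vertices.

2, 6, 10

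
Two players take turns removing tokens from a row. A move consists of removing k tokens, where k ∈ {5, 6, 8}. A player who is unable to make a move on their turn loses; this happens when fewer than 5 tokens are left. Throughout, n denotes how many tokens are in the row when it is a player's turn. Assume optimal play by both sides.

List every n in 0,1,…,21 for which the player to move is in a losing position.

0, 1, 2, 3, 4, 13, 14, 15, 16, 17

Work bottom-up. With no move the player to move loses. Otherwise the position is W if at least one move leads to an L position for the opponent, and L if every move leads to a W.
n=0: no move → L
n=1: no move → L
n=2: no move → L
n=3: no move → L
n=4: no move → L
n=5: can move to 0, which is L ⇒ W
n=6: can move to 1, which is L ⇒ W
n=7: can move to 2, which is L ⇒ W
n=8: can move to 3, which is L ⇒ W
n=9: can move to 4, which is L ⇒ W
n=10: can move to 4, which is L ⇒ W
n=11: can move to 3, which is L ⇒ W
n=12: can move to 4, which is L ⇒ W
n=13: moves to 8(W), 7(W), 5(W); every one is W ⇒ L
n=14: moves to 9(W), 8(W), 6(W); every one is W ⇒ L
n=15: moves to 10(W), 9(W), 7(W); every one is W ⇒ L
n=16: moves to 11(W), 10(W), 8(W); every one is W ⇒ L
n=17: moves to 12(W), 11(W), 9(W); every one is W ⇒ L
n=18: can move to 13, which is L ⇒ W
n=19: can move to 14, which is L ⇒ W
n=20: can move to 15, which is L ⇒ W
n=21: can move to 16, which is L ⇒ W
The losing starting values of n are exactly the entries labelled L in this table (10 of them).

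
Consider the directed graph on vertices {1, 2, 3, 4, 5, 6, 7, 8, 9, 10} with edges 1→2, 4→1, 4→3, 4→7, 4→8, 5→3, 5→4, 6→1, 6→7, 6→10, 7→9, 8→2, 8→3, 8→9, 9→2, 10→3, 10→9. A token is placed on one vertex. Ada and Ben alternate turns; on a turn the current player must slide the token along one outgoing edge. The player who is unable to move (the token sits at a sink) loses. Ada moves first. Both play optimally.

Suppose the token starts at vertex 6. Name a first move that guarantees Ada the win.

Move to 7.

Label each position W (a win for the player to move) or L (a loss). A position with no legal move is L; any other position is W exactly when some move reaches an L, and L when every move reaches a W.
Every edge goes from a vertex to one that appears earlier in the order 2, 3, 1, 9, 8, 10, 7, 4, 6, 5, so processing vertices in that order labels each vertex after all of its successors.
2: no outgoing edge → L
3: no outgoing edge → L
1: W (go to 2, an L position)
9: W (go to 2, an L position)
8: W (go to 3, an L position)
10: W (go to 3, an L position)
7: L (sole option 9(W) is W)
4: W (go to 7, an L position)
6: W (go to 7, an L position)
5: W (go to 3, an L position)
From 6, the L positions reachable in one move are: 7.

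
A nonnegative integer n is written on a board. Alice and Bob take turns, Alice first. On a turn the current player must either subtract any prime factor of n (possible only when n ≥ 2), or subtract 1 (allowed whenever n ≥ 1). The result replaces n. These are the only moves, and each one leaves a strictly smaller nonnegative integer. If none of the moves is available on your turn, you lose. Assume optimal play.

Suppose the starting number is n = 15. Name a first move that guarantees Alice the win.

Move to 12.

Work bottom-up. With no move the player to move loses. Otherwise the position is W if at least one move leads to an L position for the opponent, and L if every move leads to a W.
n=0: no move → L
n=1: reaches L-position 0 → W
n=2: reaches L-position 0 → W
n=3: reaches L-position 0 → W
n=4: only reaches 2(W), 3(W), all W → L
n=5: reaches L-position 0 → W
n=6: reaches L-position 4 → W
n=7: reaches L-position 0 → W
n=8: only reaches 6(W), 7(W), all W → L
n=9: reaches L-position 8 → W
n=10: reaches L-position 8 → W
n=11: reaches L-position 0 → W
n=12: only reaches 9(W), 10(W), 11(W), all W → L
n=13: reaches L-position 0 → W
n=14: reaches L-position 12 → W
n=15: reaches L-position 12 → W
From 15, the L positions reachable in one move are: 12.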